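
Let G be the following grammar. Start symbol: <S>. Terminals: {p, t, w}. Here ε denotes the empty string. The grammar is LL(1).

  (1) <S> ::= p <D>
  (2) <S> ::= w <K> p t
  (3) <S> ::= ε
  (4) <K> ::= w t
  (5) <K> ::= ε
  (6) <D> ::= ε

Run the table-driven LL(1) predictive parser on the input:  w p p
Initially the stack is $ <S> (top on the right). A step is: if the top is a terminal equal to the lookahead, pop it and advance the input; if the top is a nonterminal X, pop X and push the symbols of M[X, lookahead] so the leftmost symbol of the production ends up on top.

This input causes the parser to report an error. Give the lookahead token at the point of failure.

p

     Stack        Input    Action
  1  $ <S>        w p p $  expand <S> ::= w <K> p t
  2  $ t p <K> w  w p p $  match w
  3  $ t p <K>    p p $    expand <K> ::= ε
  4  $ t p        p p $    match p
  5  $ t          p $      error: top is terminal t but lookahead is p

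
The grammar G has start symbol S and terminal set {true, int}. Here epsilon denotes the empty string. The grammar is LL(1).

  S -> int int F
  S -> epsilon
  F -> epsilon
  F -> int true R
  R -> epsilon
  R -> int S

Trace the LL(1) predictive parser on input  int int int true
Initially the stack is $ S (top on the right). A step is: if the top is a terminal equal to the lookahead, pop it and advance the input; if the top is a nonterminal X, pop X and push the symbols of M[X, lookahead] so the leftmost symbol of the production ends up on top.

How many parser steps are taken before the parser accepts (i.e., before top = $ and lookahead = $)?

7

step 1: stack=$ S  input=int int int true $  — expand S -> int int F
step 2: stack=$ F int int  input=int int int true $  — match int
step 3: stack=$ F int  input=int int true $  — match int
step 4: stack=$ F  input=int true $  — expand F -> int true R
step 5: stack=$ R true int  input=int true $  — match int
step 6: stack=$ R true  input=true $  — match true
step 7: stack=$ R  input=$  — expand R -> epsilon
Accept reached after 7 steps.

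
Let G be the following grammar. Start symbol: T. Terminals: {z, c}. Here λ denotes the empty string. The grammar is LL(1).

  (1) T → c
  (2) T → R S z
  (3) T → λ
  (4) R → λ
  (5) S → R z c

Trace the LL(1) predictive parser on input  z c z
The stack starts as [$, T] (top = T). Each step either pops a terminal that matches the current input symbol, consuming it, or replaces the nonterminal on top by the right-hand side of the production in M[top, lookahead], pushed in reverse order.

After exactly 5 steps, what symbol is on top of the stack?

     Stack      Input    Action
  1  $ T        z c z $  expand T → R S z
  2  $ z S R    z c z $  expand R → λ
  3  $ z S      z c z $  expand S → R z c
  4  $ z c z R  z c z $  expand R → λ
  5  $ z c z    z c z $  match z
Stack after step 5: $ z c (top = c).

c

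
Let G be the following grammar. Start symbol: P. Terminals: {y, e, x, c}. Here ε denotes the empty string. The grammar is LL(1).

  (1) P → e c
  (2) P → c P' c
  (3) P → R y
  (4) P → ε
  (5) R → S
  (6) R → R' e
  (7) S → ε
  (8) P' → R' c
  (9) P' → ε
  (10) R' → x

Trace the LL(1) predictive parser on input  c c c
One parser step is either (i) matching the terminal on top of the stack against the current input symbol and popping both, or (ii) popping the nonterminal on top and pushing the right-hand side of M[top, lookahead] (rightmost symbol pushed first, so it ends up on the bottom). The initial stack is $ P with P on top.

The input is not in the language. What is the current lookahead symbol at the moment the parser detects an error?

step 1: stack=$ P  input=c c c $  — expand P → c P' c
step 2: stack=$ c P' c  input=c c c $  — match c
step 3: stack=$ c P'  input=c c $  — expand P' → ε
step 4: stack=$ c  input=c c $  — match c
step 5: stack=$  input=c $  — error: stack empty but input remains

c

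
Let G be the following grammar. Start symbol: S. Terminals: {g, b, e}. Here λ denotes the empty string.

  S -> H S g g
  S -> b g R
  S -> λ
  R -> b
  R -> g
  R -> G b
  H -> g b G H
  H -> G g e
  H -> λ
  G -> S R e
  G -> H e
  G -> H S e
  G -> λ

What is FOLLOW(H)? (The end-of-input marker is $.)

{b, e, g}

FIRST(S): from S->H S g g we get {b, e, g}; from S->b g R we get {b}; from S->λ we get {λ}. So FIRST(S) = {λ, b, e, g}.
FIRST(R): from R->b we get {b}; from R->g we get {g}; from R->G b we get {b, e, g}. So FIRST(R) = {b, e, g}.
FIRST(H): from H->g b G H we get {g}; from H->G g e we get {b, e, g}; from H->λ we get {λ}. So FIRST(H) = {λ, b, e, g}.
FIRST(G): from G->S R e we get {b, e, g}; from G->H e we get {b, e, g}; from G->H S e we get {b, e, g}; from G->λ we get {λ}. So FIRST(G) = {λ, b, e, g}.
FOLLOW(S) includes $ since S is the start symbol.
FOLLOW(S): in S->H S g g, S is followed by g g with FIRST {g}; in G->S R e, S is followed by R e with FIRST {b, e, g}; in G->H S e, S is followed by e with FIRST {e}. Thus FOLLOW(S) = {$, b, e, g}.
FOLLOW(R): in S->b g R, the suffix after R is empty, so FOLLOW(R) ⊇ FOLLOW(S) = {$, b, e, g}; in G->S R e, R is followed by e with FIRST {e}. Thus FOLLOW(R) = {$, b, e, g}.
FOLLOW(H): in S->H S g g, H is followed by S g g with FIRST {b, e, g}; in H->g b G H, the suffix after H is empty (adds nothing new); in G->H e, H is followed by e with FIRST {e}; in G->H S e, H is followed by S e with FIRST {b, e, g}. Thus FOLLOW(H) = {b, e, g}.
FOLLOW(G): in R->G b, G is followed by b with FIRST {b}; in H->g b G H, G is followed by H with FIRST {λ, b, e, g}; in H->g b G H, the suffix after G is nullable, so FOLLOW(G) ⊇ FOLLOW(H) = {b, e, g}; in H->G g e, G is followed by g e with FIRST {g}. Thus FOLLOW(G) = {b, e, g}.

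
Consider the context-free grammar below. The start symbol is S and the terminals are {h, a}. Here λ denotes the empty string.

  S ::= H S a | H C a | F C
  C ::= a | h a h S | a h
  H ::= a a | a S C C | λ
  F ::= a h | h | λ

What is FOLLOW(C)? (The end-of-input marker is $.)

{$, a, h}

FIRST(C) = {a, h}
FIRST(H) = {λ, a}
FIRST(F) = {λ, a, h}
FIRST(S) = {a, h}  (via H S a, H C a, F C)
FOLLOW(S) includes $ since S is the start symbol.
FOLLOW(H): in S::=H S a, H is followed by S a with FIRST {a, h}; in S::=H C a, H is followed by C a with FIRST {a, h}. Thus FOLLOW(H) = {a, h}.
FOLLOW(F): in S::=F C, F is followed by C with FIRST {a, h}. Thus FOLLOW(F) = {a, h}.
FOLLOW(S): in S::=H S a, S is followed by a with FIRST {a}; in C::=h a h S, the suffix after S is empty, so FOLLOW(S) ⊇ FOLLOW(C) = {$, a, h}; in H::=a S C C, S is followed by C C with FIRST {a, h}. Thus FOLLOW(S) = {$, a, h}.
FOLLOW(C): in S::=H C a, C is followed by a with FIRST {a}; in S::=F C, the suffix after C is empty, so FOLLOW(C) ⊇ FOLLOW(S) = {$, a, h}; in H::=a S C C (occurrence 1), C is followed by C with FIRST {a, h}; in H::=a S C C (occurrence 2), the suffix after C is empty, so FOLLOW(C) ⊇ FOLLOW(H) = {a, h}. Thus FOLLOW(C) = {$, a, h}.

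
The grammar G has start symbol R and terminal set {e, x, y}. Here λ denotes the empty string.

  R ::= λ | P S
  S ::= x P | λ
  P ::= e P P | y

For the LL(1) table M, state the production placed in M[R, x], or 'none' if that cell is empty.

FIRST(S): from S::=x P we get {x}; from S::=λ we get {λ}. So FIRST(S) = {λ, x}.
FIRST(P): from P::=e P P we get {e}; from P::=y we get {y}. So FIRST(P) = {e, y}.
FIRST(R): from R::=λ we get {λ}; from R::=P S we get {e, y}. So FIRST(R) = {λ, e, y}.
FOLLOW(R) includes $ since R is the start symbol.
FOLLOW(R): R appears on no right-hand side. Thus FOLLOW(R) = {$}.
For R ::= λ: FIRST(λ) = {λ}, so it goes in M[R, t] for t ∈ {}; since λ ∈ FIRST, also for every t ∈ FOLLOW(R) = {$}.
For R ::= P S: FIRST(P S) = {e, y}, so it goes in M[R, t] for t ∈ {e, y}.
None of these place a production in M[R, x].

none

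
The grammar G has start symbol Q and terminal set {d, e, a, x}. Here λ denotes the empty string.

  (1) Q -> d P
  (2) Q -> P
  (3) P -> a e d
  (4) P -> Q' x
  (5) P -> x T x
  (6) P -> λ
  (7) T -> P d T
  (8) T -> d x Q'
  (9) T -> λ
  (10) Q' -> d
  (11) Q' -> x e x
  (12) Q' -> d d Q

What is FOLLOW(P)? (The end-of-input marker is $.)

{$, d, x}

FIRST(Q'): from Q'->d we get {d}; from Q'->x e x we get {x}; from Q'->d d Q we get {d}. So FIRST(Q') = {d, x}.
FIRST(P): from P->a e d we get {a}; from P->Q' x we get {d, x}; from P->x T x we get {x}; from P->λ we get {λ}. So FIRST(P) = {λ, a, d, x}.
FIRST(Q): from Q->d P we get {d}; from Q->P we get {λ, a, d, x}. So FIRST(Q) = {λ, a, d, x}.
FIRST(T): from T->P d T we get {a, d, x}; from T->d x Q' we get {d}; from T->λ we get {λ}. So FIRST(T) = {λ, a, d, x}.
FOLLOW(Q) includes $ since Q is the start symbol.
FOLLOW(T): in P->x T x, T is followed by x with FIRST {x}; in T->P d T, the suffix after T is empty (adds nothing new). Thus FOLLOW(T) = {x}.
FOLLOW(Q'): in P->Q' x, Q' is followed by x with FIRST {x}; in T->d x Q', the suffix after Q' is empty, so FOLLOW(Q') ⊇ FOLLOW(T) = {x}. Thus FOLLOW(Q') = {x}.
FOLLOW(Q): in Q'->d d Q, the suffix after Q is empty, so FOLLOW(Q) ⊇ FOLLOW(Q') = {x}. Thus FOLLOW(Q) = {$, x}.
FOLLOW(P): in Q->d P, the suffix after P is empty, so FOLLOW(P) ⊇ FOLLOW(Q) = {$, x}; in Q->P, the suffix after P is empty, so FOLLOW(P) ⊇ FOLLOW(Q) = {$, x}; in T->P d T, P is followed by d T with FIRST {d}. Thus FOLLOW(P) = {$, d, x}.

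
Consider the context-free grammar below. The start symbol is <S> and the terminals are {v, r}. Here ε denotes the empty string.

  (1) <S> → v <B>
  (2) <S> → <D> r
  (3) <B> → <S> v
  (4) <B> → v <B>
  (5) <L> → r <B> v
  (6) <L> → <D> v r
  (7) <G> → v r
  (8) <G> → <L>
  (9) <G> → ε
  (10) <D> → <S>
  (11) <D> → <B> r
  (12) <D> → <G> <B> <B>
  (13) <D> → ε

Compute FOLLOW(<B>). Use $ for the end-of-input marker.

FIRST(<S>) = {r, v}  (via <D> r)
FIRST(<B>) = {r, v}  (via <S> v)
FIRST(<L>) = {r, v}  (via <D> v r)
FIRST(<G>) = {ε, r, v}  (via <L>)
FIRST(<D>) = {ε, r, v}  (via <S>, <B> r, <G> <B> <B>)
FOLLOW(<S>) includes $ since <S> is the start symbol.
FOLLOW(<G>): in <D>→<G> <B> <B>, <G> is followed by <B> <B> with FIRST {r, v}. Thus FOLLOW(<G>) = {r, v}.
FOLLOW(<L>): in <G>→<L>, the suffix after <L> is empty, so FOLLOW(<L>) ⊇ FOLLOW(<G>) = {r, v}. Thus FOLLOW(<L>) = {r, v}.
FOLLOW(<D>): in <S>→<D> r, <D> is followed by r with FIRST {r}; in <L>→<D> v r, <D> is followed by v r with FIRST {v}. Thus FOLLOW(<D>) = {r, v}.
FOLLOW(<S>): in <B>→<S> v, <S> is followed by v with FIRST {v}; in <D>→<S>, the suffix after <S> is empty, so FOLLOW(<S>) ⊇ FOLLOW(<D>) = {r, v}. Thus FOLLOW(<S>) = {$, r, v}.
FOLLOW(<B>): in <S>→v <B>, the suffix after <B> is empty, so FOLLOW(<B>) ⊇ FOLLOW(<S>) = {$, r, v}; in <B>→v <B>, the suffix after <B> is empty (adds nothing new); in <L>→r <B> v, <B> is followed by v with FIRST {v}; in <D>→<B> r, <B> is followed by r with FIRST {r}; in <D>→<G> <B> <B> (occurrence 1), <B> is followed by <B> with FIRST {r, v}; in <D>→<G> <B> <B> (occurrence 2), the suffix after <B> is empty, so FOLLOW(<B>) ⊇ FOLLOW(<D>) = {r, v}. Thus FOLLOW(<B>) = {$, r, v}.

{$, r, v}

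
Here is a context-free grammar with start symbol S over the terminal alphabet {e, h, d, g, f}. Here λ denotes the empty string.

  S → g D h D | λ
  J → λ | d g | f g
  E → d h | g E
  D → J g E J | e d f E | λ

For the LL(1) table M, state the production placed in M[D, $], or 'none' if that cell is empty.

D → λ

FIRST(S): from S→g D h D we get {g}; from S→λ we get {λ}. So FIRST(S) = {λ, g}.
FIRST(J): from J→λ we get {λ}; from J→d g we get {d}; from J→f g we get {f}. So FIRST(J) = {λ, d, f}.
FIRST(E): from E→d h we get {d}; from E→g E we get {g}. So FIRST(E) = {d, g}.
FIRST(D): from D→J g E J we get {d, f, g}; from D→e d f E we get {e}; from D→λ we get {λ}. So FIRST(D) = {λ, d, e, f, g}.
FOLLOW(S) includes $ since S is the start symbol.
FOLLOW(S): S appears on no right-hand side. Thus FOLLOW(S) = {$}.
FOLLOW(D): in S→g D h D (occurrence 1), D is followed by h D with FIRST {h}; in S→g D h D (occurrence 2), the suffix after D is empty, so FOLLOW(D) ⊇ FOLLOW(S) = {$}. Thus FOLLOW(D) = {$, h}.
For D → J g E J: FIRST(J g E J) = {d, f, g}, so it goes in M[D, t] for t ∈ {d, f, g}.
For D → e d f E: FIRST(e d f E) = {e}, so it goes in M[D, t] for t ∈ {e}.
For D → λ: FIRST(λ) = {λ}, so it goes in M[D, t] for t ∈ {}; since λ ∈ FIRST, also for every t ∈ FOLLOW(D) = {$, h}.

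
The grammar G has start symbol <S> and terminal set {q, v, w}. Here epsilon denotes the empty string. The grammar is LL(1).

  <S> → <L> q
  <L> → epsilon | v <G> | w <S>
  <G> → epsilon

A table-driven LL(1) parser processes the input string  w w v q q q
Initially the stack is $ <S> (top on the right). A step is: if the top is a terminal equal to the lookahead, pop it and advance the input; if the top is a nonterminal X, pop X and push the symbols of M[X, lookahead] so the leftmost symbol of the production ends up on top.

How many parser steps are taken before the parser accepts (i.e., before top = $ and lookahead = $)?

13

step 1: stack=$ <S>  input=w w v q q q $  — expand <S> → <L> q
step 2: stack=$ q <L>  input=w w v q q q $  — expand <L> → w <S>
step 3: stack=$ q <S> w  input=w w v q q q $  — match w
step 4: stack=$ q <S>  input=w v q q q $  — expand <S> → <L> q
step 5: stack=$ q q <L>  input=w v q q q $  — expand <L> → w <S>
step 6: stack=$ q q <S> w  input=w v q q q $  — match w
step 7: stack=$ q q <S>  input=v q q q $  — expand <S> → <L> q
step 8: stack=$ q q q <L>  input=v q q q $  — expand <L> → v <G>
step 9: stack=$ q q q <G> v  input=v q q q $  — match v
step 10: stack=$ q q q <G>  input=q q q $  — expand <G> → epsilon
step 11: stack=$ q q q  input=q q q $  — match q
step 12: stack=$ q q  input=q q $  — match q
step 13: stack=$ q  input=q $  — match q
Accept reached after 13 steps.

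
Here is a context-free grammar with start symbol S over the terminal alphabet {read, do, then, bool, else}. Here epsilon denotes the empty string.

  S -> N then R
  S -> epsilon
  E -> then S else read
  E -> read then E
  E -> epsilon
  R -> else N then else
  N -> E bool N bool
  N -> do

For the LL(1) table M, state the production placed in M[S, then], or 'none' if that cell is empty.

S -> N then R

FIRST(E): from E->then S else read we get {then}; from E->read then E we get {read}; from E->epsilon we get {epsilon}. So FIRST(E) = {epsilon, read, then}.
FIRST(R): from R->else N then else we get {else}. So FIRST(R) = {else}.
FIRST(N): from N->E bool N bool we get {bool, read, then}; from N->do we get {do}. So FIRST(N) = {bool, do, read, then}.
FIRST(S): from S->N then R we get {bool, do, read, then}; from S->epsilon we get {epsilon}. So FIRST(S) = {epsilon, bool, do, read, then}.
FOLLOW(S) includes $ since S is the start symbol.
FOLLOW(S): in E->then S else read, S is followed by else read with FIRST {else}. Thus FOLLOW(S) = {$, else}.
For S -> N then R: FIRST(N then R) = {bool, do, read, then}, so it goes in M[S, t] for t ∈ {bool, do, read, then}.
For S -> epsilon: FIRST(epsilon) = {epsilon}, so it goes in M[S, t] for t ∈ {}; since epsilon ∈ FIRST, also for every t ∈ FOLLOW(S) = {$, else}.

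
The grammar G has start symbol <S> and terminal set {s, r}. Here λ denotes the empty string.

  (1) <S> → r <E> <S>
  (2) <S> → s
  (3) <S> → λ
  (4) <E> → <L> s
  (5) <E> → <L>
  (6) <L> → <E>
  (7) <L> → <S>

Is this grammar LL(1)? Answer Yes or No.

FIRST(<S>) = {λ, r, s}
FIRST(<E>) = {λ, r, s}
FIRST(<L>) = {λ, r, s}
FOLLOW(<S>) = {$, r, s}
FOLLOW(<E>) = {$, r, s}
FOLLOW(<L>) = {$, r, s}
Cell M[<E>, r] receives both <E> → <L> s and <E> → <L> — the grammar is not LL(1).

No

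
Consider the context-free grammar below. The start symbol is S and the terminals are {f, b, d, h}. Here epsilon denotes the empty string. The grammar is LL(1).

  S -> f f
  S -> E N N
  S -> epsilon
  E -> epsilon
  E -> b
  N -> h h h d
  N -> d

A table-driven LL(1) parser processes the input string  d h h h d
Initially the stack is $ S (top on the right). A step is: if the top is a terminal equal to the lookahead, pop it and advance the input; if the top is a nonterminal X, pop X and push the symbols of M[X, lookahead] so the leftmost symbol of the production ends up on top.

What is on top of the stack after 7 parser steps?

     Stack      Input        Action
  1  $ S        d h h h d $  expand S -> E N N
  2  $ N N E    d h h h d $  expand E -> epsilon
  3  $ N N      d h h h d $  expand N -> d
  4  $ N d      d h h h d $  match d
  5  $ N        h h h d $    expand N -> h h h d
  6  $ d h h h  h h h d $    match h
  7  $ d h h    h h d $      match h
Stack after step 7: $ d h (top = h).

h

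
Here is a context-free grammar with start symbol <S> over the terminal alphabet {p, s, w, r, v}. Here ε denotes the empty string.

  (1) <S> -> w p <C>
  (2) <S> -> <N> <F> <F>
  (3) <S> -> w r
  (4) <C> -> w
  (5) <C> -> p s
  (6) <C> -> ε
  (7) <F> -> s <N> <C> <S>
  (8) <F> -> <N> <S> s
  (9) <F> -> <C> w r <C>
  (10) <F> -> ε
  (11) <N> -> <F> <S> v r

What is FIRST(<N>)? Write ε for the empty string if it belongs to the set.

FIRST(<C>): from <C>->w we get {w}; from <C>->p s we get {p}; from <C>->ε we get {ε}. So FIRST(<C>) = {ε, p, w}.
FIRST(<S>): from <S>->w p <C> we get {w}; from <S>-><N> <F> <F> we get {p, s, w}; from <S>->w r we get {w}. So FIRST(<S>) = {p, s, w}.
FIRST(<F>): from <F>->s <N> <C> <S> we get {s}; from <F>-><N> <S> s we get {p, s, w}; from <F>-><C> w r <C> we get {p, w}; from <F>->ε we get {ε}. So FIRST(<F>) = {ε, p, s, w}.
FIRST(<N>): from <N>-><F> <S> v r we get {p, s, w}. So FIRST(<N>) = {p, s, w}.

{p, s, w}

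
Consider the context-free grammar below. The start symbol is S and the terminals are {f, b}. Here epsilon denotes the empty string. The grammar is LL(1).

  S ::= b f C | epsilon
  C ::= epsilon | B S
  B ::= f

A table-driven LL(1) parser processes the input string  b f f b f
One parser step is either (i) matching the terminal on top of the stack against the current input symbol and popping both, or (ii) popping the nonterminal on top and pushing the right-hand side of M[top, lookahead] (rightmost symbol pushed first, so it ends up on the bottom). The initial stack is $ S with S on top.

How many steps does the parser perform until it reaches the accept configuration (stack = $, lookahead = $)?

10

      Stack    Input        Action
   1  $ S      b f f b f $  expand S ::= b f C
   2  $ C f b  b f f b f $  match b
   3  $ C f    f f b f $    match f
   4  $ C      f b f $      expand C ::= B S
   5  $ S B    f b f $      expand B ::= f
   6  $ S f    f b f $      match f
   7  $ S      b f $        expand S ::= b f C
   8  $ C f b  b f $        match b
   9  $ C f    f $          match f
  10  $ C      $            expand C ::= epsilon
Accept reached after 10 steps.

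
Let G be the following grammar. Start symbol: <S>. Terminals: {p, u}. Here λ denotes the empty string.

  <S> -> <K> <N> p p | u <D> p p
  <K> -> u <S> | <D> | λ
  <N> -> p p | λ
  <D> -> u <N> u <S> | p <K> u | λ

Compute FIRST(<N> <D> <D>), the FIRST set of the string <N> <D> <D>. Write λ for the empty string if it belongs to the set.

{λ, p, u}

FIRST(<N>) = {λ, p}
FIRST(<D>) = {λ, p, u}
FIRST(<K>) = {λ, p, u}  (via <D>)
FIRST(<S>) = {p, u}  (via <K> <N> p p)
FIRST(<N> <D> <D>): take FIRST of each symbol in turn, carrying on past any symbol whose FIRST contains λ; result {λ, p, u}.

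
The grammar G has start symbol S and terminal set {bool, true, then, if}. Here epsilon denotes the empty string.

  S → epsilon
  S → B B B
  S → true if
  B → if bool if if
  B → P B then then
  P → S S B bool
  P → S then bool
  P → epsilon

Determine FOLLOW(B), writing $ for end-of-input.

{$, bool, if, then, true}

FIRST(S) = {epsilon, if, then, true}  (via B B B)
FIRST(B) = {if, then, true}  (via P B then then)
FIRST(P) = {epsilon, if, then, true}  (via S S B bool, S then bool)
FOLLOW(S) includes $ since S is the start symbol.
FOLLOW(S): in P→S S B bool (occurrence 1), S is followed by S B bool with FIRST {if, then, true}; in P→S S B bool (occurrence 2), S is followed by B bool with FIRST {if, then, true}; in P→S then bool, S is followed by then bool with FIRST {then}. Thus FOLLOW(S) = {$, if, then, true}.
FOLLOW(B): in S→B B B (occurrence 1), B is followed by B B with FIRST {if, then, true}; in S→B B B (occurrence 2), B is followed by B with FIRST {if, then, true}; in S→B B B (occurrence 3), the suffix after B is empty, so FOLLOW(B) ⊇ FOLLOW(S) = {$, if, then, true}; in B→P B then then, B is followed by then then with FIRST {then}; in P→S S B bool, B is followed by bool with FIRST {bool}. Thus FOLLOW(B) = {$, bool, if, then, true}.
FOLLOW(P): in B→P B then then, P is followed by B then then with FIRST {if, then, true}. Thus FOLLOW(P) = {if, then, true}.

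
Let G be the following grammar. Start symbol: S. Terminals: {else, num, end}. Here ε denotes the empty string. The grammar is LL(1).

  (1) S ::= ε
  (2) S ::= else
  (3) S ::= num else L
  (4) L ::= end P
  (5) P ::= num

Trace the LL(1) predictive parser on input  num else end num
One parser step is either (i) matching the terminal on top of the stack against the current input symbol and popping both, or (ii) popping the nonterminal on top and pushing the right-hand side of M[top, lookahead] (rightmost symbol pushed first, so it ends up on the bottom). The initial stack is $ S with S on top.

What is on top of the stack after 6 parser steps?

num

     Stack         Input               Action
  1  $ S           num else end num $  expand S ::= num else L
  2  $ L else num  num else end num $  match num
  3  $ L else      else end num $      match else
  4  $ L           end num $           expand L ::= end P
  5  $ P end       end num $           match end
  6  $ P           num $               expand P ::= num
Stack after step 6: $ num (top = num).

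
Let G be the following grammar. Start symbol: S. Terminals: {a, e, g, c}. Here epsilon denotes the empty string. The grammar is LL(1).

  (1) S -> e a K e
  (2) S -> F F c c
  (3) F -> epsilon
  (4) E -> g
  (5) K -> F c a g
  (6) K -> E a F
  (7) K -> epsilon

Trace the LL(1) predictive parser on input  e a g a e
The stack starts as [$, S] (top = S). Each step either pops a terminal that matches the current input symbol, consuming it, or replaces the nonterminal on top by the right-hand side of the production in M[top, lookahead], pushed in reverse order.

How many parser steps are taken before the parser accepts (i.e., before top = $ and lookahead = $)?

9

     Stack      Input        Action
  1  $ S        e a g a e $  expand S -> e a K e
  2  $ e K a e  e a g a e $  match e
  3  $ e K a    a g a e $    match a
  4  $ e K      g a e $      expand K -> E a F
  5  $ e F a E  g a e $      expand E -> g
  6  $ e F a g  g a e $      match g
  7  $ e F a    a e $        match a
  8  $ e F      e $          expand F -> epsilon
  9  $ e        e $          match e
Accept reached after 9 steps.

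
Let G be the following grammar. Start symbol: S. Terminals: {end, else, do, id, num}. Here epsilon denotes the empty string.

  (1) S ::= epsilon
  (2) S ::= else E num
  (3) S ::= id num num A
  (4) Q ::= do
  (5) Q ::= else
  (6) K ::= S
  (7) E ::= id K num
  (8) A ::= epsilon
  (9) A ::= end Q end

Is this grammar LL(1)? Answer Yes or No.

FIRST(S) = {epsilon, else, id}
FIRST(Q) = {do, else}
FIRST(K) = {epsilon, else, id}
FIRST(E) = {id}
FIRST(A) = {epsilon, end}
FOLLOW(S) = {$, num}
FOLLOW(Q) = {end}
FOLLOW(K) = {num}
FOLLOW(E) = {num}
FOLLOW(A) = {$, num}
Each cell of M receives at most one production.

Yes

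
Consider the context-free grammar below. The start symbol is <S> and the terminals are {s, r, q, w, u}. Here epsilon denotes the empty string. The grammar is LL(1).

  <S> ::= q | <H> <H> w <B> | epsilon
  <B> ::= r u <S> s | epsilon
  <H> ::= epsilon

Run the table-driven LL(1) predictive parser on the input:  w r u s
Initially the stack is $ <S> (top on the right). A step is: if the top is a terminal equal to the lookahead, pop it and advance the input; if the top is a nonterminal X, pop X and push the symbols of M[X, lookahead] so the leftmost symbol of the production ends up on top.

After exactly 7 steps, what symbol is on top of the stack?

step 1: stack=$ <S>  input=w r u s $  — expand <S> ::= <H> <H> w <B>
step 2: stack=$ <B> w <H> <H>  input=w r u s $  — expand <H> ::= epsilon
step 3: stack=$ <B> w <H>  input=w r u s $  — expand <H> ::= epsilon
step 4: stack=$ <B> w  input=w r u s $  — match w
step 5: stack=$ <B>  input=r u s $  — expand <B> ::= r u <S> s
step 6: stack=$ s <S> u r  input=r u s $  — match r
step 7: stack=$ s <S> u  input=u s $  — match u
Stack after step 7: $ s <S> (top = <S>).

<S>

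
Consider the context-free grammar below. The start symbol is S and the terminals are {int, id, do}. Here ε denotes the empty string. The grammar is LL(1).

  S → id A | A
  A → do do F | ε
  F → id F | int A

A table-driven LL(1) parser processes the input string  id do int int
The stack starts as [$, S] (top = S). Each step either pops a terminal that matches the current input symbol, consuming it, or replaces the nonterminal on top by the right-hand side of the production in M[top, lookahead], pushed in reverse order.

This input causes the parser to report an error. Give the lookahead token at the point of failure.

step 1: stack=$ S  input=id do int int $  — expand S → id A
step 2: stack=$ A id  input=id do int int $  — match id
step 3: stack=$ A  input=do int int $  — expand A → do do F
step 4: stack=$ F do do  input=do int int $  — match do
step 5: stack=$ F do  input=int int $  — error: top is terminal do but lookahead is int

int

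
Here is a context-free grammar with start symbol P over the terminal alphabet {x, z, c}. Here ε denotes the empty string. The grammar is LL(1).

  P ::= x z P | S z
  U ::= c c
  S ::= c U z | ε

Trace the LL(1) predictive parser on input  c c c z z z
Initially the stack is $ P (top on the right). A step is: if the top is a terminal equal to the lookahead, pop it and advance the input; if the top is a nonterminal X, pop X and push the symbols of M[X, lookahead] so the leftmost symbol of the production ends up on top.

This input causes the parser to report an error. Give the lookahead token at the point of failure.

     Stack      Input          Action
  1  $ P        c c c z z z $  expand P ::= S z
  2  $ z S      c c c z z z $  expand S ::= c U z
  3  $ z z U c  c c c z z z $  match c
  4  $ z z U    c c z z z $    expand U ::= c c
  5  $ z z c c  c c z z z $    match c
  6  $ z z c    c z z z $      match c
  7  $ z z      z z z $        match z
  8  $ z        z z $          match z
  9  $          z $            error: stack empty but input remains

z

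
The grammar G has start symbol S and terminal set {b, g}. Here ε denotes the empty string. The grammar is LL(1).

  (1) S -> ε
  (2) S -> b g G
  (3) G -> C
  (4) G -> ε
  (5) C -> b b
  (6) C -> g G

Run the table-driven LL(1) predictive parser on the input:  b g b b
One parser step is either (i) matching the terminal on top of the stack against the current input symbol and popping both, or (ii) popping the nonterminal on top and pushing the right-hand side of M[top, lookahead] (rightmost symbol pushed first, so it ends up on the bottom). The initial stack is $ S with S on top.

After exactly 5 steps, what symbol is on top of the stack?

     Stack    Input      Action
  1  $ S      b g b b $  expand S -> b g G
  2  $ G g b  b g b b $  match b
  3  $ G g    g b b $    match g
  4  $ G      b b $      expand G -> C
  5  $ C      b b $      expand C -> b b
Stack after step 5: $ b b (top = b).

b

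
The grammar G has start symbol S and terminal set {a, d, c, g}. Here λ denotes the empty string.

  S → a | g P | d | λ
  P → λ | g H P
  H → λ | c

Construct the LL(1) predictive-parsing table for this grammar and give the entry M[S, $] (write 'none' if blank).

S → λ

FIRST(S): from S→a we get {a}; from S→g P we get {g}; from S→d we get {d}; from S→λ we get {λ}. So FIRST(S) = {λ, a, d, g}.
FIRST(P): from P→λ we get {λ}; from P→g H P we get {g}. So FIRST(P) = {λ, g}.
FIRST(H): from H→λ we get {λ}; from H→c we get {c}. So FIRST(H) = {λ, c}.
FOLLOW(S) includes $ since S is the start symbol.
FOLLOW(S): S appears on no right-hand side. Thus FOLLOW(S) = {$}.
For S → a: FIRST(a) = {a}, so it goes in M[S, t] for t ∈ {a}.
For S → g P: FIRST(g P) = {g}, so it goes in M[S, t] for t ∈ {g}.
For S → d: FIRST(d) = {d}, so it goes in M[S, t] for t ∈ {d}.
For S → λ: FIRST(λ) = {λ}, so it goes in M[S, t] for t ∈ {}; since λ ∈ FIRST, also for every t ∈ FOLLOW(S) = {$}.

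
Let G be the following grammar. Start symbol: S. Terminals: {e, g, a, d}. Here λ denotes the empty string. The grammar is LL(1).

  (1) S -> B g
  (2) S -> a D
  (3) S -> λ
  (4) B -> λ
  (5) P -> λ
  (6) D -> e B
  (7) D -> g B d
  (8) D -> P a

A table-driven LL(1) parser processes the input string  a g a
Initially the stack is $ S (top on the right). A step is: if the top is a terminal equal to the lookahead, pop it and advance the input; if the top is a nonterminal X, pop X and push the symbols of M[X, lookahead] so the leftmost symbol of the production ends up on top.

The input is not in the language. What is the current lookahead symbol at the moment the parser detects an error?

a

step 1: stack=$ S  input=a g a $  — expand S -> a D
step 2: stack=$ D a  input=a g a $  — match a
step 3: stack=$ D  input=g a $  — expand D -> g B d
step 4: stack=$ d B g  input=g a $  — match g
step 5: stack=$ d B  input=a $  — error: M[B, a] is empty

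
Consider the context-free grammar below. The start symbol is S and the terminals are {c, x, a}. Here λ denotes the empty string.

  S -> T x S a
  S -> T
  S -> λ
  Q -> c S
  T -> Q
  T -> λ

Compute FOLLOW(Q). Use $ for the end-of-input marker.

FIRST(Q) = {c}
FIRST(T) = {λ, c}  (via Q)
FIRST(S) = {λ, c, x}  (via T x S a, T)
FOLLOW(S) includes $ since S is the start symbol.
FOLLOW(S): in S->T x S a, S is followed by a with FIRST {a}; in Q->c S, the suffix after S is empty, so FOLLOW(S) ⊇ FOLLOW(Q) = {$, a, x}. Thus FOLLOW(S) = {$, a, x}.
FOLLOW(T): in S->T x S a, T is followed by x S a with FIRST {x}; in S->T, the suffix after T is empty, so FOLLOW(T) ⊇ FOLLOW(S) = {$, a, x}. Thus FOLLOW(T) = {$, a, x}.
FOLLOW(Q): in T->Q, the suffix after Q is empty, so FOLLOW(Q) ⊇ FOLLOW(T) = {$, a, x}. Thus FOLLOW(Q) = {$, a, x}.

{$, a, x}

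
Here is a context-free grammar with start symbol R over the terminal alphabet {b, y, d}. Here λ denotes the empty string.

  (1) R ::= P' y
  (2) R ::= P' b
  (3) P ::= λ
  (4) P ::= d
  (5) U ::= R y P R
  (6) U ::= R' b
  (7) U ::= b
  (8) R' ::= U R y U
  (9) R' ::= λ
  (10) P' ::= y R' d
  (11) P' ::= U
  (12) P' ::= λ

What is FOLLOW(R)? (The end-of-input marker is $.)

FIRST(P): from P::=λ we get {λ}; from P::=d we get {d}. So FIRST(P) = {λ, d}.
FIRST(R): from R::=P' y we get {b, y}; from R::=P' b we get {b, y}. So FIRST(R) = {b, y}.
FIRST(U): from U::=R y P R we get {b, y}; from U::=R' b we get {b, y}; from U::=b we get {b}. So FIRST(U) = {b, y}.
FIRST(R'): from R'::=U R y U we get {b, y}; from R'::=λ we get {λ}. So FIRST(R') = {λ, b, y}.
FIRST(P'): from P'::=y R' d we get {y}; from P'::=U we get {b, y}; from P'::=λ we get {λ}. So FIRST(P') = {λ, b, y}.
FOLLOW(R) includes $ since R is the start symbol.
FOLLOW(P): in U::=R y P R, P is followed by R with FIRST {b, y}. Thus FOLLOW(P) = {b, y}.
FOLLOW(R'): in U::=R' b, R' is followed by b with FIRST {b}; in P'::=y R' d, R' is followed by d with FIRST {d}. Thus FOLLOW(R') = {b, d}.
FOLLOW(P'): in R::=P' y, P' is followed by y with FIRST {y}; in R::=P' b, P' is followed by b with FIRST {b}. Thus FOLLOW(P') = {b, y}.
FOLLOW(U): in R'::=U R y U (occurrence 1), U is followed by R y U with FIRST {b, y}; in R'::=U R y U (occurrence 2), the suffix after U is empty, so FOLLOW(U) ⊇ FOLLOW(R') = {b, d}; in P'::=U, the suffix after U is empty, so FOLLOW(U) ⊇ FOLLOW(P') = {b, y}. Thus FOLLOW(U) = {b, d, y}.
FOLLOW(R): in U::=R y P R (occurrence 1), R is followed by y P R with FIRST {y}; in U::=R y P R (occurrence 2), the suffix after R is empty, so FOLLOW(R) ⊇ FOLLOW(U) = {b, d, y}; in R'::=U R y U, R is followed by y U with FIRST {y}. Thus FOLLOW(R) = {$, b, d, y}.

{$, b, d, y}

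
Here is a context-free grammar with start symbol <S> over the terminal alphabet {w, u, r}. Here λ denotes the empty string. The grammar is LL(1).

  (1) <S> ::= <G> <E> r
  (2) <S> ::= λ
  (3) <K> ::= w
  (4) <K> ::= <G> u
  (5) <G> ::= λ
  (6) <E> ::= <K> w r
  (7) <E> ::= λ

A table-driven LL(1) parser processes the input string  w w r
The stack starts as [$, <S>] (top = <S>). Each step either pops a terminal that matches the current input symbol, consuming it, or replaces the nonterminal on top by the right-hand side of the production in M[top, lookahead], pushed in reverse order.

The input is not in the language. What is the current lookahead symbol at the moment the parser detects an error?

$

step 1: stack=$ <S>  input=w w r $  — expand <S> ::= <G> <E> r
step 2: stack=$ r <E> <G>  input=w w r $  — expand <G> ::= λ
step 3: stack=$ r <E>  input=w w r $  — expand <E> ::= <K> w r
step 4: stack=$ r r w <K>  input=w w r $  — expand <K> ::= w
step 5: stack=$ r r w w  input=w w r $  — match w
step 6: stack=$ r r w  input=w r $  — match w
step 7: stack=$ r r  input=r $  — match r
step 8: stack=$ r  input=$  — error: top is terminal r but lookahead is $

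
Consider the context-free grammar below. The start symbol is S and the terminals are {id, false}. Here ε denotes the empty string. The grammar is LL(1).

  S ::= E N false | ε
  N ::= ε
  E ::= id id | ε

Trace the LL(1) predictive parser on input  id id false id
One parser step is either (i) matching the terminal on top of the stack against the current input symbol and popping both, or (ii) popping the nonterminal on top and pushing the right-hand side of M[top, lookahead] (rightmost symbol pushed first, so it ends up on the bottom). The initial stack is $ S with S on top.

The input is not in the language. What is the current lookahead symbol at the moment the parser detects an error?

id

step 1: stack=$ S  input=id id false id $  — expand S ::= E N false
step 2: stack=$ false N E  input=id id false id $  — expand E ::= id id
step 3: stack=$ false N id id  input=id id false id $  — match id
step 4: stack=$ false N id  input=id false id $  — match id
step 5: stack=$ false N  input=false id $  — expand N ::= ε
step 6: stack=$ false  input=false id $  — match false
step 7: stack=$  input=id $  — error: stack empty but input remains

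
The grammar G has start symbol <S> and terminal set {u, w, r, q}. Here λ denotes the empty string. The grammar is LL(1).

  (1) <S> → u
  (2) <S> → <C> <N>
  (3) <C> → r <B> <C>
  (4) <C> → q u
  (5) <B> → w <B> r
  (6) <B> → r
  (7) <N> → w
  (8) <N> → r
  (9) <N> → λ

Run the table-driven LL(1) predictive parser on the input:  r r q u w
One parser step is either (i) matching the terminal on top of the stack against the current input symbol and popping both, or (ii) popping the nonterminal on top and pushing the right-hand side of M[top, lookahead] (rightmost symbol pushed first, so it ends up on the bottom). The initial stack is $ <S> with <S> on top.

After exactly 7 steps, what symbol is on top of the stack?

u

     Stack            Input        Action
  1  $ <S>            r r q u w $  expand <S> → <C> <N>
  2  $ <N> <C>        r r q u w $  expand <C> → r <B> <C>
  3  $ <N> <C> <B> r  r r q u w $  match r
  4  $ <N> <C> <B>    r q u w $    expand <B> → r
  5  $ <N> <C> r      r q u w $    match r
  6  $ <N> <C>        q u w $      expand <C> → q u
  7  $ <N> u q        q u w $      match q
Stack after step 7: $ <N> u (top = u).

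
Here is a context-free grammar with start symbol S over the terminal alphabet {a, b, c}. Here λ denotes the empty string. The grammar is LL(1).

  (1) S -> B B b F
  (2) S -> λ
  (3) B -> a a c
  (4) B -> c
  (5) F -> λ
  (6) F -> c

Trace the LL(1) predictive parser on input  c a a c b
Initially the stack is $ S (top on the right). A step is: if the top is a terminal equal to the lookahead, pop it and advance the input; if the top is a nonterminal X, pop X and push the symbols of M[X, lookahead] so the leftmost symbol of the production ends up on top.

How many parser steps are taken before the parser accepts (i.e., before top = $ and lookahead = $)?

9

     Stack        Input        Action
  1  $ S          c a a c b $  expand S -> B B b F
  2  $ F b B B    c a a c b $  expand B -> c
  3  $ F b B c    c a a c b $  match c
  4  $ F b B      a a c b $    expand B -> a a c
  5  $ F b c a a  a a c b $    match a
  6  $ F b c a    a c b $      match a
  7  $ F b c      c b $        match c
  8  $ F b        b $          match b
  9  $ F          $            expand F -> λ
Accept reached after 9 steps.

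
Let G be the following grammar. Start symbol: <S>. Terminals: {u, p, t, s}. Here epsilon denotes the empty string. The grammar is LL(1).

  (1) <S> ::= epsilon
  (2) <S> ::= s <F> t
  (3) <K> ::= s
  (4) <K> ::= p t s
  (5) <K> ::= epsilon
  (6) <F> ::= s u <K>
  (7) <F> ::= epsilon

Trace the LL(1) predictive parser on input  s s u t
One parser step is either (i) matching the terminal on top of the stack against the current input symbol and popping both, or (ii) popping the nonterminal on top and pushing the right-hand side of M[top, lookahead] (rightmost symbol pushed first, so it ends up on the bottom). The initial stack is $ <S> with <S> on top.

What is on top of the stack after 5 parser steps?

step 1: stack=$ <S>  input=s s u t $  — expand <S> ::= s <F> t
step 2: stack=$ t <F> s  input=s s u t $  — match s
step 3: stack=$ t <F>  input=s u t $  — expand <F> ::= s u <K>
step 4: stack=$ t <K> u s  input=s u t $  — match s
step 5: stack=$ t <K> u  input=u t $  — match u
Stack after step 5: $ t <K> (top = <K>).

<K>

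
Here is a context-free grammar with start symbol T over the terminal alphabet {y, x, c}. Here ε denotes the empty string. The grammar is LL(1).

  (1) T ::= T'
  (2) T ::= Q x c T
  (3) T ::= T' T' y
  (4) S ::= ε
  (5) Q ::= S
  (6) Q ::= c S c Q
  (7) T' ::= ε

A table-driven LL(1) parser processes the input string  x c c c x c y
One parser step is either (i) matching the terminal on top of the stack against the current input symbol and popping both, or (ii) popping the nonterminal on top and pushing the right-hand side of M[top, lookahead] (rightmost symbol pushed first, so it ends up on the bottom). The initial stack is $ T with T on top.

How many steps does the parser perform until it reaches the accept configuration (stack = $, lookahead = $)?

step 1: stack=$ T  input=x c c c x c y $  — expand T ::= Q x c T
step 2: stack=$ T c x Q  input=x c c c x c y $  — expand Q ::= S
step 3: stack=$ T c x S  input=x c c c x c y $  — expand S ::= ε
step 4: stack=$ T c x  input=x c c c x c y $  — match x
step 5: stack=$ T c  input=c c c x c y $  — match c
step 6: stack=$ T  input=c c x c y $  — expand T ::= Q x c T
step 7: stack=$ T c x Q  input=c c x c y $  — expand Q ::= c S c Q
step 8: stack=$ T c x Q c S c  input=c c x c y $  — match c
step 9: stack=$ T c x Q c S  input=c x c y $  — expand S ::= ε
step 10: stack=$ T c x Q c  input=c x c y $  — match c
step 11: stack=$ T c x Q  input=x c y $  — expand Q ::= S
step 12: stack=$ T c x S  input=x c y $  — expand S ::= ε
step 13: stack=$ T c x  input=x c y $  — match x
step 14: stack=$ T c  input=c y $  — match c
step 15: stack=$ T  input=y $  — expand T ::= T' T' y
step 16: stack=$ y T' T'  input=y $  — expand T' ::= ε
step 17: stack=$ y T'  input=y $  — expand T' ::= ε
step 18: stack=$ y  input=y $  — match y
Accept reached after 18 steps.

18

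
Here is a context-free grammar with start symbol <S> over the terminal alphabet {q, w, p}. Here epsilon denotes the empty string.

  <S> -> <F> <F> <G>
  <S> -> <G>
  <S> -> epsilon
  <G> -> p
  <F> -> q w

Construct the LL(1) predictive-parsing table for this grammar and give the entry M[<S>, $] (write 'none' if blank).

FIRST(<G>) = {p}
FIRST(<F>) = {q}
FIRST(<S>) = {epsilon, p, q}  (via <F> <F> <G>, <G>)
FOLLOW(<S>) includes $ since <S> is the start symbol.
FOLLOW(<S>): <S> appears on no right-hand side. Thus FOLLOW(<S>) = {$}.
For <S> -> <F> <F> <G>: FIRST(<F> <F> <G>) = {q}, so it goes in M[<S>, t] for t ∈ {q}.
For <S> -> <G>: FIRST(<G>) = {p}, so it goes in M[<S>, t] for t ∈ {p}.
For <S> -> epsilon: FIRST(epsilon) = {epsilon}, so it goes in M[<S>, t] for t ∈ {}; since epsilon ∈ FIRST, also for every t ∈ FOLLOW(<S>) = {$}.

<S> -> epsilon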